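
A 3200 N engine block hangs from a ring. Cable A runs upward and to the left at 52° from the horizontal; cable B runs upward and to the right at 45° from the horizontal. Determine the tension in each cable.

ΣF_x = 0: −T_A·cos52° + T_B·cos45° = 0 → T_B = 0.870677·T_A.
ΣF_y = 0: T_A·sin52° + T_B·sin45° = 3200.
Substitute: T_A·(0.788011 + 0.870677·0.707107) = 3200 → T_A = 2279.73 ≈ 2280 N.
Then T_B = 0.870677 × 2279.73 = 1985 N.

T_A = 2280 N, T_B = 1985 N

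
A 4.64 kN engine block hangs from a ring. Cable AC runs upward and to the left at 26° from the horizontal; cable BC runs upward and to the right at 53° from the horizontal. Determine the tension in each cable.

T_AC = 2.845 kN, T_BC = 4.248 kN

ΣF_x = 0: −T_AC·cos26° + T_BC·cos53° = 0 → T_BC = 1.49347·T_AC.
ΣF_y = 0: T_AC·sin26° + T_BC·sin53° = 4.64.
Substitute: T_AC·(0.438371 + 1.49347·0.798636) = 4.64 → T_AC = 2.84469 ≈ 2.845 kN.
Then T_BC = 1.49347 × 2.84469 = 4.248 kN.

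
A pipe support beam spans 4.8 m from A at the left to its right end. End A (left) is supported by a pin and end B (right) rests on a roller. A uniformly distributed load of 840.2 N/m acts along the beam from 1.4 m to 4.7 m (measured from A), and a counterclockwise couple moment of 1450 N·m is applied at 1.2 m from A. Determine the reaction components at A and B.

A_x = 0, A_y = 1313 N, B_y = 1460 N

Resultant of the distributed load: 840.2 × 3.3 = 2772.66 N at 3.05 m from A.
Taking moments about A: B_y·4.8 − (840.2·3.3)·3.05 + 1450 = 0 → B_y = 7006.613/4.8 = 1459.71 ≈ 1460 N.
ΣF_y = 0: A_y + 1459.71 − 840.2·3.3 = 0 → A_y = 1313 N.
ΣF_x = 0: no horizontal applied forces, so A_x = 0.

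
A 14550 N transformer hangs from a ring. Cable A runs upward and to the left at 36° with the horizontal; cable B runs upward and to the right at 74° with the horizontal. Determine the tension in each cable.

ΣF_x = 0: −T_A·cos36° + T_B·cos74° = 0 → T_B = 2.93508·T_A.
ΣF_y = 0: T_A·sin36° + T_B·sin74° = 14550.
Substitute: T_A·(0.587785 + 2.93508·0.961262) = 14550 → T_A = 4267.91 ≈ 4268 N.
Then T_B = 2.93508 × 4267.91 = 12530 N.

T_A = 4268 N, T_B = 12530 N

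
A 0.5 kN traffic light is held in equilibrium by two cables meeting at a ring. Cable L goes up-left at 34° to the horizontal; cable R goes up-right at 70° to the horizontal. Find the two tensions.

T_L = 0.1762 kN, T_R = 0.4272 kN

ΣF_x = 0: −T_L·cos34° + T_R·cos70° = 0 → T_R = 2.42394·T_L.
ΣF_y = 0: T_L·sin34° + T_R·sin70° = 0.5.
Substitute: T_L·(0.559193 + 2.42394·0.939693) = 0.5 → T_L = 0.176245 ≈ 0.1762 kN.
Then T_R = 2.42394 × 0.176245 = 0.4272 kN.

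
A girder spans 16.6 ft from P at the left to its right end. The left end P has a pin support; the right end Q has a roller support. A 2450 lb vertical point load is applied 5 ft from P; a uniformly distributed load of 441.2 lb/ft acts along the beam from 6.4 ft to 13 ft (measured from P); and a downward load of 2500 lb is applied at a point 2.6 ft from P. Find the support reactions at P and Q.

Resultant of the distributed load: 441.2 × 6.6 = 2911.92 lb at 9.7 ft from P.
Taking moments about P: Q_y·16.6 − 2450·5 − (441.2·6.6)·9.7 − 2500·2.6 = 0 → Q_y = 46995.624/16.6 = 2831.06 ≈ 2831 lb.
ΣF_y = 0: P_y + 2831.06 − 2450 − 441.2·6.6 − 2500 = 0 → P_y = 5031 lb.
ΣF_x = 0: no horizontal applied forces, so P_x = 0.

P_x = 0, P_y = 5031 lb, Q_y = 2831 lb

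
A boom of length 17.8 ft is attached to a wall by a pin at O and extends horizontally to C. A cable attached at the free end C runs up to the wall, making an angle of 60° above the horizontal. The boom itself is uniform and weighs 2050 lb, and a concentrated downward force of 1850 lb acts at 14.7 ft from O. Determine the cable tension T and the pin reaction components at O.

T = 2948 lb, O_x = 1474 lb, O_y = 1347 lb

ΣM about O: T·sin60°·17.8 − 2050·8.9 − 1850·14.7 = 0 → T = 45440/(17.8·0.866025) = 2947.73 ≈ 2948 lb.
ΣF_x = 0: O_x − T·cos60° = 0 → O_x = 2947.73 × 0.5 = 1474 lb.
ΣF_y = 0: O_y + T·sin60° − 2050 − 1850 = 0 → O_y = 3900 − 2947.73 × 0.866025 = 1347 lb.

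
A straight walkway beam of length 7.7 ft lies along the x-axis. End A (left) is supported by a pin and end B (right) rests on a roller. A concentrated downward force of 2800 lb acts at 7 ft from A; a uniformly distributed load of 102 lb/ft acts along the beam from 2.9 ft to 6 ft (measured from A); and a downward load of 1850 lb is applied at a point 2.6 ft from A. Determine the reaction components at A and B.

A_x = 0, A_y = 1613 lb, B_y = 3353 lb

Resultant of the distributed load: 102 × 3.1 = 316.2 lb at 4.45 ft from A.
Taking moments about A: B_y·7.7 − 2800·7 − (102·3.1)·4.45 − 1850·2.6 = 0 → B_y = 25817.09/7.7 = 3352.87 ≈ 3353 lb.
ΣF_y = 0: A_y + 3352.87 − 2800 − 102·3.1 − 1850 = 0 → A_y = 1613 lb.
ΣF_x = 0: no horizontal applied forces, so A_x = 0.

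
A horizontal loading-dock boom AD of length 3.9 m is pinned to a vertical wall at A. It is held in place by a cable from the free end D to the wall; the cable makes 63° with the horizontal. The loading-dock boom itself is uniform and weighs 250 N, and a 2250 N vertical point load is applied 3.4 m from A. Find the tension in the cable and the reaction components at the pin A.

T = 2342 N, A_x = 1063 N, A_y = 413.5 N

ΣM about A: T·sin63°·3.9 − 250·1.95 − 2250·3.4 = 0 → T = 8137.5/(3.9·0.891007) = 2341.78 ≈ 2342 N.
ΣF_x = 0: A_x − T·cos63° = 0 → A_x = 2341.78 × 0.45399 = 1063 N.
ΣF_y = 0: A_y + T·sin63° − 250 − 2250 = 0 → A_y = 2500 − 2341.78 × 0.891007 = 413.5 N.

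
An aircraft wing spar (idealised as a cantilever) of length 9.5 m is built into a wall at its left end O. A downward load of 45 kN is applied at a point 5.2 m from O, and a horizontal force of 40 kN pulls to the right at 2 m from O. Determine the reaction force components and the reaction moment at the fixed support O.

O_x = -40.00 kN, O_y = 45.00 kN, M_O = 234.0 kN·m

ΣF_x = 0: O_x + 40 = 0 → O_x = -40.00 kN.
ΣF_y = 0: O_y − 45 = 0 → O_y = 45.00 kN.
ΣM about O: M_O − 45·5.2 = 0 → M_O = 234.0 kN·m.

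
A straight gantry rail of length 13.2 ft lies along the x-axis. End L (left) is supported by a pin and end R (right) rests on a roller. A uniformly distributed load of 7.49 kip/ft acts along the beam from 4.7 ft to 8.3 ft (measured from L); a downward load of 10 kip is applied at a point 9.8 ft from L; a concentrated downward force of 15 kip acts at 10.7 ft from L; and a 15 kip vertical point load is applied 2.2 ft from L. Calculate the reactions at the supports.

L_x = 0, L_y = 31.60 kip, R_y = 35.36 kip

Resultant of the distributed load: 7.49 × 3.6 = 26.964 kip at 6.5 ft from L.
ΣM about L: R_y·13.2 − (7.49·3.6)·6.5 − 10·9.8 − 15·10.7 − 15·2.2 = 0 → R_y = 466.766/13.2 = 35.3611 ≈ 35.36 kip.
ΣF_y = 0: L_y + 35.3611 − 7.49·3.6 − 10 − 15 − 15 = 0 → L_y = 31.60 kip.
ΣF_x = 0: no horizontal applied forces, so L_x = 0.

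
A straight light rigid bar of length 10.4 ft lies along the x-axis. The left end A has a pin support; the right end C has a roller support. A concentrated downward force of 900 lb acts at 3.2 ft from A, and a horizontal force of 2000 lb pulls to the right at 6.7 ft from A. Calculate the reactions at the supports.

Taking moments about A: C_y·10.4 − 900·3.2 = 0 → C_y = 2880/10.4 = 276.923 ≈ 276.9 lb.
ΣF_y = 0: A_y + 276.923 − 900 = 0 → A_y = 623.1 lb.
ΣF_x = 0: A_x + 2000 = 0 → A_x = -2000 lb.

A_x = -2000 lb, A_y = 623.1 lb, C_y = 276.9 lb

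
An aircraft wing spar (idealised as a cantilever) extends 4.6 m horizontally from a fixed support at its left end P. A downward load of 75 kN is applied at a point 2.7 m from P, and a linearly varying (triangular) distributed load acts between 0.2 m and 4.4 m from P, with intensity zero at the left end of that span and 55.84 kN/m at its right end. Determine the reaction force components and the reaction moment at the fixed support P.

Resultant of the triangular load: ½ × 55.84 × 4.2 = 117.264 kN, acting at 3 m from P (one-third of the span from the peak).
ΣF_x = 0: P_x = 0.
ΣF_y = 0: P_y − 75 − ½·55.84·4.2 = 0 → P_y = 192.3 kN.
ΣM about P: M_P − 75·2.7 − (½·55.84·4.2)·3 = 0 → M_P = 554.3 kN·m.

P_x = 0, P_y = 192.3 kN, M_P = 554.3 kN·m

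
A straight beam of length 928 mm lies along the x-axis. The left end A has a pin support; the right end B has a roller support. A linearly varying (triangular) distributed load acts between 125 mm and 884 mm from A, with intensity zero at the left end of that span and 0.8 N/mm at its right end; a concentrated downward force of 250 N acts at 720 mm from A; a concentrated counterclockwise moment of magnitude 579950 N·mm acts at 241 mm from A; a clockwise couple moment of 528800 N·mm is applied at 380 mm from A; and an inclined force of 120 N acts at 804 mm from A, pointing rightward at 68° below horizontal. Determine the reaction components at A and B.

A_x = -44.95 N, A_y = 223.2 N, B_y = 441.7 N

Resultant of the triangular load: ½ × 0.8 × 759 = 303.6 N, acting at 631 mm from A (one-third of the span from the peak).
ΣM about A: B_y·928 − (½·0.8·759)·631 − 250·720 + 579950 − 528800 − 120·sin68°·804 = 0 → B_y = 409876/928 = 441.677 ≈ 441.7 N.
ΣF_y = 0: A_y + 441.677 − ½·0.8·759 − 250 − 120·sin68° = 0 → A_y = 223.2 N.
ΣF_x = 0: A_x + 120·cos68° = 0 → A_x = -44.95 N.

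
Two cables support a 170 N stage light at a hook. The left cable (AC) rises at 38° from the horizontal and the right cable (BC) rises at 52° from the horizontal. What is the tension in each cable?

T_AC = 104.7 N, T_BC = 134.0 N

ΣF_x = 0: −T_AC·cos38° + T_BC·cos52° = 0 → T_BC = 1.27994·T_AC.
ΣF_y = 0: T_AC·sin38° + T_BC·sin52° = 170.
Substitute: T_AC·(0.615661 + 1.27994·0.788011) = 170 → T_AC = 104.663 ≈ 104.7 N.
Then T_BC = 1.27994 × 104.663 = 134.0 N.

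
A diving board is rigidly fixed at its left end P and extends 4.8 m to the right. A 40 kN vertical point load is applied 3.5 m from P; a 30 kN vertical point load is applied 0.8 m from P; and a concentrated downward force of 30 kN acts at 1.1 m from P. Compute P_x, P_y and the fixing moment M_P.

ΣF_x = 0: P_x = 0.
ΣF_y = 0: P_y − 40 − 30 − 30 = 0 → P_y = 100.0 kN.
ΣM about P: M_P − 40·3.5 − 30·0.8 − 30·1.1 = 0 → M_P = 197.0 kN·m.

P_x = 0, P_y = 100.0 kN, M_P = 197.0 kN·m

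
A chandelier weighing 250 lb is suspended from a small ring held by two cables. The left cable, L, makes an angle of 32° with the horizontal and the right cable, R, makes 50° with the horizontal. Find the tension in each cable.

T_L = 162.3 lb, T_R = 214.1 lb

ΣF_x = 0: −T_L·cos32° + T_R·cos50° = 0 → T_R = 1.31933·T_L.
ΣF_y = 0: T_L·sin32° + T_R·sin50° = 250.
Substitute: T_L·(0.529919 + 1.31933·0.766044) = 250 → T_L = 162.276 ≈ 162.3 lb.
Then T_R = 1.31933 × 162.276 = 214.1 lb.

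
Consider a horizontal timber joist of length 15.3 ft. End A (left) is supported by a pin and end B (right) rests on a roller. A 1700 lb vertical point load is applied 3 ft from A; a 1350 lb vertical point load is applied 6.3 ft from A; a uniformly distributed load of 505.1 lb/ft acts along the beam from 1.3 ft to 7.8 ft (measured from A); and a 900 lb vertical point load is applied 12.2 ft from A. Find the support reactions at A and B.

A_x = 0, A_y = 4650 lb, B_y = 2583 lb

Resultant of the distributed load: 505.1 × 6.5 = 3283.15 lb at 4.55 ft from A.
Taking moments about A: B_y·15.3 − 1700·3 − 1350·6.3 − (505.1·6.5)·4.55 − 900·12.2 = 0 → B_y = 39523.3325/15.3 = 2583.22 ≈ 2583 lb.
ΣF_y = 0: A_y + 2583.22 − 1700 − 1350 − 505.1·6.5 − 900 = 0 → A_y = 4650 lb.
ΣF_x = 0: no horizontal applied forces, so A_x = 0.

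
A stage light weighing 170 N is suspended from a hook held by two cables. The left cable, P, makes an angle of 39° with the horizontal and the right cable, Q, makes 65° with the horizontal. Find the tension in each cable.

ΣF_x = 0: −T_P·cos39° + T_Q·cos65° = 0 → T_Q = 1.83888·T_P.
ΣF_y = 0: T_P·sin39° + T_Q·sin65° = 170.
Substitute: T_P·(0.62932 + 1.83888·0.906308) = 170 → T_P = 74.0447 ≈ 74.04 N.
Then T_Q = 1.83888 × 74.0447 = 136.2 N.

T_P = 74.04 N, T_Q = 136.2 N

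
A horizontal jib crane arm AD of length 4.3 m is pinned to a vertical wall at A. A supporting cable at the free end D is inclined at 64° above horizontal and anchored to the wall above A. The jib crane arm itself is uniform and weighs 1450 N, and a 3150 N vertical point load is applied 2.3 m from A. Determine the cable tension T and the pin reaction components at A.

ΣM about A: T·sin64°·4.3 − 1450·2.15 − 3150·2.3 = 0 → T = 10362.5/(4.3·0.898794) = 2681.24 ≈ 2681 N.
ΣF_x = 0: A_x − T·cos64° = 0 → A_x = 2681.24 × 0.438371 = 1175 N.
ΣF_y = 0: A_y + T·sin64° − 1450 − 3150 = 0 → A_y = 4600 − 2681.24 × 0.898794 = 2190 N.

T = 2681 N, A_x = 1175 N, A_y = 2190 N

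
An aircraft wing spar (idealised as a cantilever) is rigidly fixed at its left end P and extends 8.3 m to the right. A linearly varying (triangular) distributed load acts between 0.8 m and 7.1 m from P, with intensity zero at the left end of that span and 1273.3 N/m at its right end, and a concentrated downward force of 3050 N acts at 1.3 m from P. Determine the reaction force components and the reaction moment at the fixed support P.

P_x = 0, P_y = 7061 N, M_P = 24020 N·m

Resultant of the triangular load: ½ × 1273.3 × 6.3 = 4010.895 N, acting at 5 m from P (one-third of the span from the peak).
ΣF_x = 0: P_x = 0.
ΣF_y = 0: P_y − ½·1273.3·6.3 − 3050 = 0 → P_y = 7061 N.
ΣM about P: M_P − (½·1273.3·6.3)·5 − 3050·1.3 = 0 → M_P = 24020 N·m.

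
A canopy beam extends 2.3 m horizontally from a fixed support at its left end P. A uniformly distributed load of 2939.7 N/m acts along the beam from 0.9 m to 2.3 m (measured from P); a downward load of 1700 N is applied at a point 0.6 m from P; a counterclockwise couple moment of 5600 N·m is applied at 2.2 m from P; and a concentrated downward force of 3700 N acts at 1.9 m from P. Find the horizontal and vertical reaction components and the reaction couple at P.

Resultant of the distributed load: 2939.7 × 1.4 = 4115.58 N at 1.6 m from P.
ΣF_x = 0: P_x = 0.
ΣF_y = 0: P_y − 2939.7·1.4 − 1700 − 3700 = 0 → P_y = 9516 N.
ΣM about P: M_P − (2939.7·1.4)·1.6 − 1700·0.6 + 5600 − 3700·1.9 = 0 → M_P = 9035 N·m.

P_x = 0, P_y = 9516 N, M_P = 9035 N·m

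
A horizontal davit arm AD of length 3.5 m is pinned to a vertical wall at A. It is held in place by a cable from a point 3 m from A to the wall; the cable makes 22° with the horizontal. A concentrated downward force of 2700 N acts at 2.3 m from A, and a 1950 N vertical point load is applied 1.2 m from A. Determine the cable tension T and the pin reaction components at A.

ΣM about A: T·sin22°·3 − 2700·2.3 − 1950·1.2 = 0 → T = 8550/(3·0.374607) = 7607.97 ≈ 7608 N.
ΣF_x = 0: A_x − T·cos22° = 0 → A_x = 7607.97 × 0.927184 = 7054 N.
ΣF_y = 0: A_y + T·sin22° − 2700 − 1950 = 0 → A_y = 4650 − 7607.97 × 0.374607 = 1800 N.

T = 7608 N, A_x = 7054 N, A_y = 1800 N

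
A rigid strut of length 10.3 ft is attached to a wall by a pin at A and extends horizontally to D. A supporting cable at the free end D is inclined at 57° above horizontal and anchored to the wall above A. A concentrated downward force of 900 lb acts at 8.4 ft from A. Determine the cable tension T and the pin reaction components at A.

T = 875.2 lb, A_x = 476.7 lb, A_y = 166.0 lb

ΣM about A: T·sin57°·10.3 − 900·8.4 = 0 → T = 7560/(10.3·0.838671) = 875.171 ≈ 875.2 lb.
ΣF_x = 0: A_x − T·cos57° = 0 → A_x = 875.171 × 0.544639 = 476.7 lb.
ΣF_y = 0: A_y + T·sin57° − 900 = 0 → A_y = 900 − 875.171 × 0.838671 = 166.0 lb.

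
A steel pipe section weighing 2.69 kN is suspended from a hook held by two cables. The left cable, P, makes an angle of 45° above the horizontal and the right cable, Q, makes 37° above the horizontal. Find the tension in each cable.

T_P = 2.169 kN, T_Q = 1.921 kN

ΣF_x = 0: −T_P·cos45° + T_Q·cos37° = 0 → T_Q = 0.885394·T_P.
ΣF_y = 0: T_P·sin45° + T_Q·sin37° = 2.69.
Substitute: T_P·(0.707107 + 0.885394·0.601815) = 2.69 → T_P = 2.16944 ≈ 2.169 kN.
Then T_Q = 0.885394 × 2.16944 = 1.921 kN.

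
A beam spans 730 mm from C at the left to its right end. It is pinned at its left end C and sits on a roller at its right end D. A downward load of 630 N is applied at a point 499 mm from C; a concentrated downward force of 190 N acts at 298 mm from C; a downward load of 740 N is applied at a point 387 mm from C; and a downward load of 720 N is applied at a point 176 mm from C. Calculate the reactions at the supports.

ΣM about C: D_y·730 − 630·499 − 190·298 − 740·387 − 720·176 = 0 → D_y = 784090/730 = 1074.1 ≈ 1074 N.
ΣF_y = 0: C_y + 1074.1 − 630 − 190 − 740 − 720 = 0 → C_y = 1206 N.
ΣF_x = 0: no horizontal applied forces, so C_x = 0.

C_x = 0, C_y = 1206 N, D_y = 1074 N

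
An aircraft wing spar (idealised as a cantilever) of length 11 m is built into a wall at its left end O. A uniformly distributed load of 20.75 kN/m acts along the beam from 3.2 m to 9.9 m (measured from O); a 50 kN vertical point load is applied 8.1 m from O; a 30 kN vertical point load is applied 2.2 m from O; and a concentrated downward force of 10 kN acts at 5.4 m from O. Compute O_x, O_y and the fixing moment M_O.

O_x = 0, O_y = 229.0 kN, M_O = 1436 kN·m

Resultant of the distributed load: 20.75 × 6.7 = 139.025 kN at 6.55 m from O.
ΣF_x = 0: O_x = 0.
ΣF_y = 0: O_y − 20.75·6.7 − 50 − 30 − 10 = 0 → O_y = 229.0 kN.
ΣM about O: M_O − (20.75·6.7)·6.55 − 50·8.1 − 30·2.2 − 10·5.4 = 0 → M_O = 1436 kN·m.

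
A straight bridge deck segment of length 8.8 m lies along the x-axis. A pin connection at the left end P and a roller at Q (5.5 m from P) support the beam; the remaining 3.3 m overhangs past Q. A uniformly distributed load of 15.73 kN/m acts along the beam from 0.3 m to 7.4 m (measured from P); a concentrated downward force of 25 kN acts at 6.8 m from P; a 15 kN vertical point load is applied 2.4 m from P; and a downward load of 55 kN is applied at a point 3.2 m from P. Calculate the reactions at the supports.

P_x = 0, P_y = 59.05 kN, Q_y = 147.6 kN

Resultant of the distributed load: 15.73 × 7.1 = 111.683 kN at 3.85 m from P.
ΣM about P: Q_y·5.5 − (15.73·7.1)·3.85 − 25·6.8 − 15·2.4 − 55·3.2 = 0 → Q_y = 811.97955/5.5 = 147.633 ≈ 147.6 kN.
ΣF_y = 0: P_y + 147.633 − 15.73·7.1 − 25 − 15 − 55 = 0 → P_y = 59.05 kN.
ΣF_x = 0: no horizontal applied forces, so P_x = 0.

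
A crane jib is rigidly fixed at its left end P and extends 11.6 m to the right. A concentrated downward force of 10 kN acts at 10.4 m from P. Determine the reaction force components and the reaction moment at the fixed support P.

P_x = 0, P_y = 10.00 kN, M_P = 104.0 kN·m

ΣF_x = 0: P_x = 0.
ΣF_y = 0: P_y − 10 = 0 → P_y = 10.00 kN.
ΣM about P: M_P − 10·10.4 = 0 → M_P = 104.0 kN·m.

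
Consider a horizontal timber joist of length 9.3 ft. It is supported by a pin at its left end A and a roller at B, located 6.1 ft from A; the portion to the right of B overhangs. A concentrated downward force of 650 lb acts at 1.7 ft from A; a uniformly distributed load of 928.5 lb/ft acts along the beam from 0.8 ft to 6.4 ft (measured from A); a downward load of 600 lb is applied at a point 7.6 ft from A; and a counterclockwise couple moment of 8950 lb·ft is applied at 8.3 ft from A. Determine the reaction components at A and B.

A_x = 0, A_y = 3920 lb, B_y = 2530 lb

Resultant of the distributed load: 928.5 × 5.6 = 5199.6 lb at 3.6 ft from A.
Moments about A: B_y·6.1 − 650·1.7 − (928.5·5.6)·3.6 − 600·7.6 + 8950 = 0 → B_y = 15433.56/6.1 = 2530.09 ≈ 2530 lb.
ΣF_y = 0: A_y + 2530.09 − 650 − 928.5·5.6 − 600 = 0 → A_y = 3920 lb.
ΣF_x = 0: no horizontal applied forces, so A_x = 0.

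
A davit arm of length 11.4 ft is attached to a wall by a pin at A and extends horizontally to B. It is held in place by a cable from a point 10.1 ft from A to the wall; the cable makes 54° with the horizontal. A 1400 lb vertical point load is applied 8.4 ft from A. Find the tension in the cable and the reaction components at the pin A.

ΣM about A: T·sin54°·10.1 − 1400·8.4 = 0 → T = 11760/(10.1·0.809017) = 1439.22 ≈ 1439 lb.
ΣF_x = 0: A_x − T·cos54° = 0 → A_x = 1439.22 × 0.587785 = 846.0 lb.
ΣF_y = 0: A_y + T·sin54° − 1400 = 0 → A_y = 1400 − 1439.22 × 0.809017 = 235.6 lb.

T = 1439 lb, A_x = 846.0 lb, A_y = 235.6 lb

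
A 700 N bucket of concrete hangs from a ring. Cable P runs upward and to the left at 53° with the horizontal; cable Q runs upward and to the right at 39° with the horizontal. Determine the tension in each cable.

T_P = 544.3 N, T_Q = 421.5 N

ΣF_x = 0: −T_P·cos53° + T_Q·cos39° = 0 → T_Q = 0.774391·T_P.
ΣF_y = 0: T_P·sin53° + T_Q·sin39° = 700.
Substitute: T_P·(0.798636 + 0.774391·0.62932) = 700 → T_P = 544.334 ≈ 544.3 N.
Then T_Q = 0.774391 × 544.334 = 421.5 N.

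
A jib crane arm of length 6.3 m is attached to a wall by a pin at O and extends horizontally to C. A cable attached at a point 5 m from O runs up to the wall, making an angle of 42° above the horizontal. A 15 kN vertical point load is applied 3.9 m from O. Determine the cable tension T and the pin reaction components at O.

ΣM about O: T·sin42°·5 − 15·3.9 = 0 → T = 58.5/(5·0.669131) = 17.4854 ≈ 17.49 kN.
ΣF_x = 0: O_x − T·cos42° = 0 → O_x = 17.4854 × 0.743145 = 12.99 kN.
ΣF_y = 0: O_y + T·sin42° − 15 = 0 → O_y = 15 − 17.4854 × 0.669131 = 3.300 kN.

T = 17.49 kN, O_x = 12.99 kN, O_y = 3.300 kN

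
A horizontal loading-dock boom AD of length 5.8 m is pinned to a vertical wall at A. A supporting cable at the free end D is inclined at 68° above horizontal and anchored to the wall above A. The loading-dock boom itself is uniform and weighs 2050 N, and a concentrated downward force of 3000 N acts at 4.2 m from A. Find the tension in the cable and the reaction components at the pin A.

T = 3449 N, A_x = 1292 N, A_y = 1853 N

ΣM about A: T·sin68°·5.8 − 2050·2.9 − 3000·4.2 = 0 → T = 18545/(5.8·0.927184) = 3448.52 ≈ 3449 N.
ΣF_x = 0: A_x − T·cos68° = 0 → A_x = 3448.52 × 0.374607 = 1292 N.
ΣF_y = 0: A_y + T·sin68° − 2050 − 3000 = 0 → A_y = 5050 − 3448.52 × 0.927184 = 1853 N.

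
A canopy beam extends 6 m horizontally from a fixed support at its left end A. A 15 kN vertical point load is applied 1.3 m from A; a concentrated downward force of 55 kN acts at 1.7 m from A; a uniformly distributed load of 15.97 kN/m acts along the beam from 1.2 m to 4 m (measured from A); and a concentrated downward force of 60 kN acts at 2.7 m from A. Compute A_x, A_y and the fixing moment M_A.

Resultant of the distributed load: 15.97 × 2.8 = 44.716 kN at 2.6 m from A.
ΣF_x = 0: A_x = 0.
ΣF_y = 0: A_y − 15 − 55 − 15.97·2.8 − 60 = 0 → A_y = 174.7 kN.
ΣM about A: M_A − 15·1.3 − 55·1.7 − (15.97·2.8)·2.6 − 60·2.7 = 0 → M_A = 391.3 kN·m.

A_x = 0, A_y = 174.7 kN, M_A = 391.3 kN·m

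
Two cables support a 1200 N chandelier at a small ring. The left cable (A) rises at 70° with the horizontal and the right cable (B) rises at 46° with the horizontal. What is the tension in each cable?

T_A = 927.5 N, T_B = 456.6 N

ΣF_x = 0: −T_A·cos70° + T_B·cos46° = 0 → T_B = 0.492357·T_A.
ΣF_y = 0: T_A·sin70° + T_B·sin46° = 1200.
Substitute: T_A·(0.939693 + 0.492357·0.71934) = 1200 → T_A = 927.454 ≈ 927.5 N.
Then T_B = 0.492357 × 927.454 = 456.6 N.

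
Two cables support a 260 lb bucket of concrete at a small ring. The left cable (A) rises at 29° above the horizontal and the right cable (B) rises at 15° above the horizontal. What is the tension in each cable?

ΣF_x = 0: −T_A·cos29° + T_B·cos15° = 0 → T_B = 0.905473·T_A.
ΣF_y = 0: T_A·sin29° + T_B·sin15° = 260.
Substitute: T_A·(0.48481 + 0.905473·0.258819) = 260 → T_A = 361.531 ≈ 361.5 lb.
Then T_B = 0.905473 × 361.531 = 327.4 lb.

T_A = 361.5 lb, T_B = 327.4 lb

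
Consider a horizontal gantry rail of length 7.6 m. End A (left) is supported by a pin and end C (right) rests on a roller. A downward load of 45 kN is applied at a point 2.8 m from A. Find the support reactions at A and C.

A_x = 0, A_y = 28.42 kN, C_y = 16.58 kN

ΣM about A: C_y·7.6 − 45·2.8 = 0 → C_y = 126/7.6 = 16.5789 ≈ 16.58 kN.
ΣF_y = 0: A_y + 16.5789 − 45 = 0 → A_y = 28.42 kN.
ΣF_x = 0: no horizontal applied forces, so A_x = 0.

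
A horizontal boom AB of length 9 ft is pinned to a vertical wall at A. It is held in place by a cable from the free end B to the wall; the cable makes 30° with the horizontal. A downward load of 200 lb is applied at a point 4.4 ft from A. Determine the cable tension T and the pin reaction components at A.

ΣM about A: T·sin30°·9 − 200·4.4 = 0 → T = 880/(9·0.5) = 195.556 ≈ 195.6 lb.
ΣF_x = 0: A_x − T·cos30° = 0 → A_x = 195.556 × 0.866025 = 169.4 lb.
ΣF_y = 0: A_y + T·sin30° − 200 = 0 → A_y = 200 − 195.556 × 0.5 = 102.2 lb.

T = 195.6 lb, A_x = 169.4 lb, A_y = 102.2 lb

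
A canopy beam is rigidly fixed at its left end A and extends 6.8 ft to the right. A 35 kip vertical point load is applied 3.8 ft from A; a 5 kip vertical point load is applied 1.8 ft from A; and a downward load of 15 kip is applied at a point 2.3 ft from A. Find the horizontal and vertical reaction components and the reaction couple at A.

ΣF_x = 0: A_x = 0.
ΣF_y = 0: A_y − 35 − 5 − 15 = 0 → A_y = 55.00 kip.
ΣM about A: M_A − 35·3.8 − 5·1.8 − 15·2.3 = 0 → M_A = 176.5 kip·ft.

A_x = 0, A_y = 55.00 kip, M_A = 176.5 kip·ft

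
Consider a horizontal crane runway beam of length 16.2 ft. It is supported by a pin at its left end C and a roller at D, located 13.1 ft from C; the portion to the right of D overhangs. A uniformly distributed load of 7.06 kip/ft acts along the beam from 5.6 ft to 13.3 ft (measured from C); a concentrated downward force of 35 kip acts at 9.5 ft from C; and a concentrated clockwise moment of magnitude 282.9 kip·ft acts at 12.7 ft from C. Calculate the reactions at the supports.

C_x = 0, C_y = 3.170 kip, D_y = 86.19 kip

Resultant of the distributed load: 7.06 × 7.7 = 54.362 kip at 9.45 ft from C.
Taking moments about C: D_y·13.1 − (7.06·7.7)·9.45 − 35·9.5 − 282.9 = 0 → D_y = 1129.1209/13.1 = 86.1924 ≈ 86.19 kip.
ΣF_y = 0: C_y + 86.1924 − 7.06·7.7 − 35 = 0 → C_y = 3.170 kip.
ΣF_x = 0: no horizontal applied forces, so C_x = 0.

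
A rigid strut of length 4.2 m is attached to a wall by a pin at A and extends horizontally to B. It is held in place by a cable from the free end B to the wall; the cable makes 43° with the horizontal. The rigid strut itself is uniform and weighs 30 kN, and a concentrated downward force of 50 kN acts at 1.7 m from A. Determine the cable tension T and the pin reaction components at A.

ΣM about A: T·sin43°·4.2 − 30·2.1 − 50·1.7 = 0 → T = 148/(4.2·0.681998) = 51.6689 ≈ 51.67 kN.
ΣF_x = 0: A_x − T·cos43° = 0 → A_x = 51.6689 × 0.731354 = 37.79 kN.
ΣF_y = 0: A_y + T·sin43° − 30 − 50 = 0 → A_y = 80 − 51.6689 × 0.681998 = 44.76 kN.

T = 51.67 kN, A_x = 37.79 kN, A_y = 44.76 kN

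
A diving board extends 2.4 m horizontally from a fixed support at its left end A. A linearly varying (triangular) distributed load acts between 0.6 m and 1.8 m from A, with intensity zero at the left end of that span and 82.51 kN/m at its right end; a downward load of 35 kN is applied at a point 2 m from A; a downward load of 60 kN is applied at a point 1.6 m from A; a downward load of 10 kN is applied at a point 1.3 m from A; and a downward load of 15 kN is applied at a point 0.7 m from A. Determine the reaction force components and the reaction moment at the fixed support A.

Resultant of the triangular load: ½ × 82.51 × 1.2 = 49.506 kN, acting at 1.4 m from A (one-third of the span from the peak).
ΣF_x = 0: A_x = 0.
ΣF_y = 0: A_y − ½·82.51·1.2 − 35 − 60 − 10 − 15 = 0 → A_y = 169.5 kN.
ΣM about A: M_A − (½·82.51·1.2)·1.4 − 35·2 − 60·1.6 − 10·1.3 − 15·0.7 = 0 → M_A = 258.8 kN·m.

A_x = 0, A_y = 169.5 kN, M_A = 258.8 kN·m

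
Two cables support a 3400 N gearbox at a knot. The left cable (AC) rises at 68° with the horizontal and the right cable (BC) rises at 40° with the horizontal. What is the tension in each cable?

T_AC = 2739 N, T_BC = 1339 N

ΣF_x = 0: −T_AC·cos68° + T_BC·cos40° = 0 → T_BC = 0.489014·T_AC.
ΣF_y = 0: T_AC·sin68° + T_BC·sin40° = 3400.
Substitute: T_AC·(0.927184 + 0.489014·0.642788) = 3400 → T_AC = 2738.59 ≈ 2739 N.
Then T_BC = 0.489014 × 2738.59 = 1339 N.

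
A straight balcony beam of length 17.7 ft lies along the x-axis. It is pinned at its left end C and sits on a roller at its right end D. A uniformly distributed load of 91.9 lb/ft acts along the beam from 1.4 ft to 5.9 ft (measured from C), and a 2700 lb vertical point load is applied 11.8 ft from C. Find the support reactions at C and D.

C_x = 0, C_y = 1228 lb, D_y = 1885 lb

Resultant of the distributed load: 91.9 × 4.5 = 413.55 lb at 3.65 ft from C.
Taking moments about C: D_y·17.7 − (91.9·4.5)·3.65 − 2700·11.8 = 0 → D_y = 33369.4575/17.7 = 1885.28 ≈ 1885 lb.
ΣF_y = 0: C_y + 1885.28 − 91.9·4.5 − 2700 = 0 → C_y = 1228 lb.
ΣF_x = 0: no horizontal applied forces, so C_x = 0.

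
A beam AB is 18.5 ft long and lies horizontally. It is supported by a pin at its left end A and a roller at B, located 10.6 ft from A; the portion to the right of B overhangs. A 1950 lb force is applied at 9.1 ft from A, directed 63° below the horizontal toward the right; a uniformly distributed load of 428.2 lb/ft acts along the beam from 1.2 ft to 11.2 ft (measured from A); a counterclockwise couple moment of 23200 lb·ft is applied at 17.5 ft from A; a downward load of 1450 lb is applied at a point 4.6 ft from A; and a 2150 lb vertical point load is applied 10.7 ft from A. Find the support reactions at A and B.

Resultant of the distributed load: 428.2 × 10 = 4282 lb at 6.2 ft from A.
ΣM about A: B_y·10.6 − 1950·sin63°·9.1 − (428.2·10)·6.2 + 23200 − 1450·4.6 − 2150·10.7 = 0 → B_y = 48834.3/10.6 = 4607.01 ≈ 4607 lb.
ΣF_y = 0: A_y + 4607.01 − 1950·sin63° − 428.2·10 − 1450 − 2150 = 0 → A_y = 5012 lb.
ΣF_x = 0: A_x + 1950·cos63° = 0 → A_x = -885.3 lb.

A_x = -885.3 lb, A_y = 5012 lb, B_y = 4607 lb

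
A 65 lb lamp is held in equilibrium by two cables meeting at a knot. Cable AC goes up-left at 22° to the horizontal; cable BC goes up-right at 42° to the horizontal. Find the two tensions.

ΣF_x = 0: −T_AC·cos22° + T_BC·cos42° = 0 → T_BC = 1.24765·T_AC.
ΣF_y = 0: T_AC·sin22° + T_BC·sin42° = 65.
Substitute: T_AC·(0.374607 + 1.24765·0.669131) = 65 → T_AC = 53.7435 ≈ 53.74 lb.
Then T_BC = 1.24765 × 53.7435 = 67.05 lb.

T_AC = 53.74 lb, T_BC = 67.05 lb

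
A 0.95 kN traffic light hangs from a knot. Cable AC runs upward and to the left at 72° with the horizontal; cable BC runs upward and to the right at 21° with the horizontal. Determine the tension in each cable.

ΣF_x = 0: −T_AC·cos72° + T_BC·cos21° = 0 → T_BC = 0.331002·T_AC.
ΣF_y = 0: T_AC·sin72° + T_BC·sin21° = 0.95.
Substitute: T_AC·(0.951057 + 0.331002·0.358368) = 0.95 → T_AC = 0.888118 ≈ 0.8881 kN.
Then T_BC = 0.331002 × 0.888118 = 0.2940 kN.

T_AC = 0.8881 kN, T_BC = 0.2940 kN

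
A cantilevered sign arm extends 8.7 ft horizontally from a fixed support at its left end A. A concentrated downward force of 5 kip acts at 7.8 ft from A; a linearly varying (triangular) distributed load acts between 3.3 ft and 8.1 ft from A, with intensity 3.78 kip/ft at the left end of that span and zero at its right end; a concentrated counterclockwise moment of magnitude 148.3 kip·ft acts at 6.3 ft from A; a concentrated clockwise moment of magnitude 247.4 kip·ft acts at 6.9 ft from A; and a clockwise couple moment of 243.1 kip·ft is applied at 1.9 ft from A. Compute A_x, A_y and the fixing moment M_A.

A_x = 0, A_y = 14.07 kip, M_A = 425.7 kip·ft

Resultant of the triangular load: ½ × 3.78 × 4.8 = 9.072 kip, acting at 4.9 ft from A (one-third of the span from the peak).
ΣF_x = 0: A_x = 0.
ΣF_y = 0: A_y − 5 − ½·3.78·4.8 = 0 → A_y = 14.07 kip.
ΣM about A: M_A − 5·7.8 − (½·3.78·4.8)·4.9 + 148.3 − 247.4 − 243.1 = 0 → M_A = 425.7 kip·ft.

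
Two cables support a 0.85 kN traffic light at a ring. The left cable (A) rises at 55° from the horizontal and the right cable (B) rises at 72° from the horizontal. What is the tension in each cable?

ΣF_x = 0: −T_A·cos55° + T_B·cos72° = 0 → T_B = 1.85613·T_A.
ΣF_y = 0: T_A·sin55° + T_B·sin72° = 0.85.
Substitute: T_A·(0.819152 + 1.85613·0.951057) = 0.85 → T_A = 0.328892 ≈ 0.3289 kN.
Then T_B = 1.85613 × 0.328892 = 0.6105 kN.

T_A = 0.3289 kN, T_B = 0.6105 kN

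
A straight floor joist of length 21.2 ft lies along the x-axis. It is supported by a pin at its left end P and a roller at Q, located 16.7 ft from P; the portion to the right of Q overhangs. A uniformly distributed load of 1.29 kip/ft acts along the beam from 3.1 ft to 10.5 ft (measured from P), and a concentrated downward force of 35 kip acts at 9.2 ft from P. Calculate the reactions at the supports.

Resultant of the distributed load: 1.29 × 7.4 = 9.546 kip at 6.8 ft from P.
ΣM about P: Q_y·16.7 − (1.29·7.4)·6.8 − 35·9.2 = 0 → Q_y = 386.9128/16.7 = 23.1684 ≈ 23.17 kip.
ΣF_y = 0: P_y + 23.1684 − 1.29·7.4 − 35 = 0 → P_y = 21.38 kip.
ΣF_x = 0: no horizontal applied forces, so P_x = 0.

P_x = 0, P_y = 21.38 kip, Q_y = 23.17 kip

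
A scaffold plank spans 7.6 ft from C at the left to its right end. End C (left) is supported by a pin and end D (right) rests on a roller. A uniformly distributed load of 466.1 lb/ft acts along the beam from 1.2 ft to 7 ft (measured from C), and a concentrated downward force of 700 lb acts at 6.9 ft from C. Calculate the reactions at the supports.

Resultant of the distributed load: 466.1 × 5.8 = 2703.38 lb at 4.1 ft from C.
Moments about C: D_y·7.6 − (466.1·5.8)·4.1 − 700·6.9 = 0 → D_y = 15913.858/7.6 = 2093.93 ≈ 2094 lb.
ΣF_y = 0: C_y + 2093.93 − 466.1·5.8 − 700 = 0 → C_y = 1309 lb.
ΣF_x = 0: no horizontal applied forces, so C_x = 0.

C_x = 0, C_y = 1309 lb, D_y = 2094 lb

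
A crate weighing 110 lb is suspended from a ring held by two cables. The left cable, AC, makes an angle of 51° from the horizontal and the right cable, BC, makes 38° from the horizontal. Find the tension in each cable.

T_AC = 86.69 lb, T_BC = 69.24 lb

ΣF_x = 0: −T_AC·cos51° + T_BC·cos38° = 0 → T_BC = 0.798619·T_AC.
ΣF_y = 0: T_AC·sin51° + T_BC·sin38° = 110.
Substitute: T_AC·(0.777146 + 0.798619·0.615661) = 110 → T_AC = 86.6944 ≈ 86.69 lb.
Then T_BC = 0.798619 × 86.6944 = 69.24 lb.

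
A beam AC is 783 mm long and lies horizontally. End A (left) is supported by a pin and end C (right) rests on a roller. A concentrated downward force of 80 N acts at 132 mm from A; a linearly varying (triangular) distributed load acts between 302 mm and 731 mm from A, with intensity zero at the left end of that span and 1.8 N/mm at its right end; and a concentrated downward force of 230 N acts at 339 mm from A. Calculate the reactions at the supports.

A_x = 0, A_y = 293.1 N, C_y = 403.0 N

Resultant of the triangular load: ½ × 1.8 × 429 = 386.1 N, acting at 588 mm from A (one-third of the span from the peak).
Moments about A: C_y·783 − 80·132 − (½·1.8·429)·588 − 230·339 = 0 → C_y = 315556.8/783 = 403.01 ≈ 403.0 N.
ΣF_y = 0: A_y + 403.01 − 80 − ½·1.8·429 − 230 = 0 → A_y = 293.1 N.
ΣF_x = 0: no horizontal applied forces, so A_x = 0.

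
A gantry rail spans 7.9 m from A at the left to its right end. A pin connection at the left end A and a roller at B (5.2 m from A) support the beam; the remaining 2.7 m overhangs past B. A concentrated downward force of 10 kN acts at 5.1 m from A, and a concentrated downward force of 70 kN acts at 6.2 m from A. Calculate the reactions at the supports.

ΣM about A: B_y·5.2 − 10·5.1 − 70·6.2 = 0 → B_y = 485/5.2 = 93.2692 ≈ 93.27 kN.
ΣF_y = 0: A_y + 93.2692 − 10 − 70 = 0 → A_y = -13.27 kN.
ΣF_x = 0: no horizontal applied forces, so A_x = 0.

A_x = 0, A_y = -13.27 kN, B_y = 93.27 kN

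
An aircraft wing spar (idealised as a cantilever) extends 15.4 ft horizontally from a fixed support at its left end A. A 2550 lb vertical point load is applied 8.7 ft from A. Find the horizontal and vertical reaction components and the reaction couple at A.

ΣF_x = 0: A_x = 0.
ΣF_y = 0: A_y − 2550 = 0 → A_y = 2550 lb.
ΣM about A: M_A − 2550·8.7 = 0 → M_A = 22180 lb·ft.

A_x = 0, A_y = 2550 lb, M_A = 22180 lb·ft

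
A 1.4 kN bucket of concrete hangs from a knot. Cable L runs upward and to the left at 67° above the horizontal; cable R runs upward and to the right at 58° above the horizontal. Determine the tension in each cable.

ΣF_x = 0: −T_L·cos67° + T_R·cos58° = 0 → T_R = 0.737341·T_L.
ΣF_y = 0: T_L·sin67° + T_R·sin58° = 1.4.
Substitute: T_L·(0.920505 + 0.737341·0.848048) = 1.4 → T_L = 0.905677 ≈ 0.9057 kN.
Then T_R = 0.737341 × 0.905677 = 0.6678 kN.

T_L = 0.9057 kN, T_R = 0.6678 kN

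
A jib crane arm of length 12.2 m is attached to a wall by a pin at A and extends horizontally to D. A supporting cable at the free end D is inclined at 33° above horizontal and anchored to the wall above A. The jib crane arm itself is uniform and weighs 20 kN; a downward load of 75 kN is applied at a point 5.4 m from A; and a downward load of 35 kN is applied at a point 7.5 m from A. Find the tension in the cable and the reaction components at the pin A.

ΣM about A: T·sin33°·12.2 − 20·6.1 − 75·5.4 − 35·7.5 = 0 → T = 789.5/(12.2·0.544639) = 118.818 ≈ 118.8 kN.
ΣF_x = 0: A_x − T·cos33° = 0 → A_x = 118.818 × 0.838671 = 99.65 kN.
ΣF_y = 0: A_y + T·sin33° − 20 − 75 − 35 = 0 → A_y = 130 − 118.818 × 0.544639 = 65.29 kN.

T = 118.8 kN, A_x = 99.65 kN, A_y = 65.29 kN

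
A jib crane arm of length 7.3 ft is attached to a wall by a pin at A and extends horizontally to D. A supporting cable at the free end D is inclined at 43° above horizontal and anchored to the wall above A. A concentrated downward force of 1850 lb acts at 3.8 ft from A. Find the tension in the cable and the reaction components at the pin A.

T = 1412 lb, A_x = 1033 lb, A_y = 887.0 lb

ΣM about A: T·sin43°·7.3 − 1850·3.8 = 0 → T = 7030/(7.3·0.681998) = 1412.05 ≈ 1412 lb.
ΣF_x = 0: A_x − T·cos43° = 0 → A_x = 1412.05 × 0.731354 = 1033 lb.
ΣF_y = 0: A_y + T·sin43° − 1850 = 0 → A_y = 1850 − 1412.05 × 0.681998 = 887.0 lb.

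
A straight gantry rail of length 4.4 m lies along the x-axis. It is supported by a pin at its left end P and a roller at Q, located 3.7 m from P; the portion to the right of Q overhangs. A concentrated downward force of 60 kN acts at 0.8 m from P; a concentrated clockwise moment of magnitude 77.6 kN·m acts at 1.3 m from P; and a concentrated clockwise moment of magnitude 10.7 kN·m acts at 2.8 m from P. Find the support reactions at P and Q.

ΣM about P: Q_y·3.7 − 60·0.8 − 77.6 − 10.7 = 0 → Q_y = 136.3/3.7 = 36.8378 ≈ 36.84 kN.
ΣF_y = 0: P_y + 36.8378 − 60 = 0 → P_y = 23.16 kN.
ΣF_x = 0: no horizontal applied forces, so P_x = 0.

P_x = 0, P_y = 23.16 kN, Q_y = 36.84 kN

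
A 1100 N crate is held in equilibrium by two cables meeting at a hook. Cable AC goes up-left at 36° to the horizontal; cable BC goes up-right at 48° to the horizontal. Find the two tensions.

T_AC = 740.1 N, T_BC = 894.8 N

ΣF_x = 0: −T_AC·cos36° + T_BC·cos48° = 0 → T_BC = 1.20906·T_AC.
ΣF_y = 0: T_AC·sin36° + T_BC·sin48° = 1100.
Substitute: T_AC·(0.587785 + 1.20906·0.743145) = 1100 → T_AC = 740.097 ≈ 740.1 N.
Then T_BC = 1.20906 × 740.097 = 894.8 N.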